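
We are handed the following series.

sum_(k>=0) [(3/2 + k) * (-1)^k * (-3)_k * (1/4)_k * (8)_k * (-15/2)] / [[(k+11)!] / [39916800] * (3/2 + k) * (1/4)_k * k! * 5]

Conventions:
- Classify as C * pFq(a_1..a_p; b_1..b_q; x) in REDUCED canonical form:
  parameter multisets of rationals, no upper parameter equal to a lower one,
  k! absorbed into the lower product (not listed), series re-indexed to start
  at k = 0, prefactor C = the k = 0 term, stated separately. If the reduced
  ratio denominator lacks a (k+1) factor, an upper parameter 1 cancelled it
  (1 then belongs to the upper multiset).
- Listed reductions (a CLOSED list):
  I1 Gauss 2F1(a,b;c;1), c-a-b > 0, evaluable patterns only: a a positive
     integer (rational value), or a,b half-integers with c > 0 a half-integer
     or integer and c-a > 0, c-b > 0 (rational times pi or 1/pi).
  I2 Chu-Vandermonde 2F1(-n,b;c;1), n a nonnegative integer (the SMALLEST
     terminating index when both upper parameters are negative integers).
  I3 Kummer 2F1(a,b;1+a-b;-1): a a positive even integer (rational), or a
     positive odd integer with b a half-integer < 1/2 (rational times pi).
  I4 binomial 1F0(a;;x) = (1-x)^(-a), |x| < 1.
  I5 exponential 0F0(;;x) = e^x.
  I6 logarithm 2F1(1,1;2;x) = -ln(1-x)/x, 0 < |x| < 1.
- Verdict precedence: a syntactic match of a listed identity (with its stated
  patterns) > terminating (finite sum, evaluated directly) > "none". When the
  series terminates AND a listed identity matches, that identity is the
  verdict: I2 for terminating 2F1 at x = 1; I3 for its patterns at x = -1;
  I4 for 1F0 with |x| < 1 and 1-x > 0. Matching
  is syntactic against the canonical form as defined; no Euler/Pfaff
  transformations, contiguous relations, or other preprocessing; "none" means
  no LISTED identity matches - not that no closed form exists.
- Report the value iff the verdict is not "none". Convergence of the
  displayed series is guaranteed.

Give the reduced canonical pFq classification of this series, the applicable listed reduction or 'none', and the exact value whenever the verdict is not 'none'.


x = -1 here; the reduced form reads 2F1, upper {-3, 8}, lower {12}, C = -3/2. Verdict: Kummer's theorem (I3) matches (x = -1; c = 12 equals 1+a-b for upper {-3, 8}: listed pattern). Hence: -99/14.

The tell: t_0 = -3/2 here, and the constant factors (C = -3/2, x = -1) combine into one prefactor.
Term ratio: r(k) = (-1) * (k-3) (k+8) / [(k+12) (k+1)] - rational; roots negated = parameters, x = (-1), C = -3/2.


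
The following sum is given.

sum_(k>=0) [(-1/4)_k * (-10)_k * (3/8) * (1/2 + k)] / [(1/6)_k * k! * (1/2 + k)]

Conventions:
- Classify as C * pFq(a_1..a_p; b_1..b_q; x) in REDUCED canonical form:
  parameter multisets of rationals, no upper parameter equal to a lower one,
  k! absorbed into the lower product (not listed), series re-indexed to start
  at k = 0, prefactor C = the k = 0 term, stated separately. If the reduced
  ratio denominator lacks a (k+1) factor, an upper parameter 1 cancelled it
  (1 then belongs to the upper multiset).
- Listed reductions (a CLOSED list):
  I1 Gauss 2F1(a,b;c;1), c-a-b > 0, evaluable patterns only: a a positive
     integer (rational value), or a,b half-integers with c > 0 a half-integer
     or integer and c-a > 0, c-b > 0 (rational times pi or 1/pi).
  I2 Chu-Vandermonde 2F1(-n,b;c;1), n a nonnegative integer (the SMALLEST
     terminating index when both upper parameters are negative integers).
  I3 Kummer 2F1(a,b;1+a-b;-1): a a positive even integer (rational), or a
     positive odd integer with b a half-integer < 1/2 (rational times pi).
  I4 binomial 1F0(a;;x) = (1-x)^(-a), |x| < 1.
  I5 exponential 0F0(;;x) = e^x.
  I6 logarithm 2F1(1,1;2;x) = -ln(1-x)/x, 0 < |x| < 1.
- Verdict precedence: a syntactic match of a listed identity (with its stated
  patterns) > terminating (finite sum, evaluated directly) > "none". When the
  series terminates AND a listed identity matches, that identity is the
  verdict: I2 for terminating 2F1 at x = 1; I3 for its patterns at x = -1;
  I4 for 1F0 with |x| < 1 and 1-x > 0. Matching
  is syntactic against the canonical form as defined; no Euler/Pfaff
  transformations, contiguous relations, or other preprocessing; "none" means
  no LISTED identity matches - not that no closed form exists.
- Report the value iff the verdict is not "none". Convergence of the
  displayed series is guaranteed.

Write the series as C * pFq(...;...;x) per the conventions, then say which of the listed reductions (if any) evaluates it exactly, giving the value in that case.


Reduced: x = 1, 2F1, upper = {-10, -1/4}, lower = {1/6}, C = 3/8. Verdict: Chu-Vandermonde (I2) fires (terminating 2F1 at x = 1 with n = 10, b = -1/4, c = 1/6). Exact value: 3264507902319/1880795176960.

Key step: from the first term 3/8: the factor k + 1/2 cancels (top and bottom), leaving C = 3/8.
Consecutive-term ratio: r(k) = 1 * (k-10) (k-1/4) / [(k+1/6) (k+1)] - rational in k, leading ratio 1; with t_0 = 3/8, classification follows.


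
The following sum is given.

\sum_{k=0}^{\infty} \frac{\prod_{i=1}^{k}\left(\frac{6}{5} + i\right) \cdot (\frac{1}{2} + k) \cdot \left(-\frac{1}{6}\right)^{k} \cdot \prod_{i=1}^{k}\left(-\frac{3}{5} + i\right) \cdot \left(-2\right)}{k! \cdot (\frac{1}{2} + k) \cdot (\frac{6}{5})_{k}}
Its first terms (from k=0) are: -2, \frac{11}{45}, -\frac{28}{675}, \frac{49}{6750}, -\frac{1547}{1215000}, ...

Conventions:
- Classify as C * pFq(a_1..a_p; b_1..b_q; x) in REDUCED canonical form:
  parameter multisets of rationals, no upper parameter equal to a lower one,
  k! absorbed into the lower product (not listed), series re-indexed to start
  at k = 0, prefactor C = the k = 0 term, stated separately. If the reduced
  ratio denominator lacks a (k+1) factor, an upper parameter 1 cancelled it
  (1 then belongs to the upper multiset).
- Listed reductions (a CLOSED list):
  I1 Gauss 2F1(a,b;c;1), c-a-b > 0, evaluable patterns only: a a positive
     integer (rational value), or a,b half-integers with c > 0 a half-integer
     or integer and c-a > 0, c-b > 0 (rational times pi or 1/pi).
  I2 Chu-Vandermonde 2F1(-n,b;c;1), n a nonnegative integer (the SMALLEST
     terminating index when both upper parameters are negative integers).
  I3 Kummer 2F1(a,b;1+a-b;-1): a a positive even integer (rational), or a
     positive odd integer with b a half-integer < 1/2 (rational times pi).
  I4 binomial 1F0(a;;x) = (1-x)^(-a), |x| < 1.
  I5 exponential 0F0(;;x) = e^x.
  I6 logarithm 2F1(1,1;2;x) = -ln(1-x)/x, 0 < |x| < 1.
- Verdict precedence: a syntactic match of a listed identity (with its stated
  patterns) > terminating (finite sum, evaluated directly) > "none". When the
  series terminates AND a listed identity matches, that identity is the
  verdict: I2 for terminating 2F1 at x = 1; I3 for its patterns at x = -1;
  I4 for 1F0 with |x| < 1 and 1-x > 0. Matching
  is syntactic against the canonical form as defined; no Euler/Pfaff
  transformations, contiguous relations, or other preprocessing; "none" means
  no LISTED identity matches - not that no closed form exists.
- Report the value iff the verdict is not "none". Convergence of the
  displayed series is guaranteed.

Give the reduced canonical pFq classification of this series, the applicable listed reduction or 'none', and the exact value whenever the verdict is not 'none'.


Key observation: from the first term -2: the running product (C = -2, x = -1/6) telescopes to a rising factorial.
Consecutive-term ratio: r(k) = -\frac{1}{6} * (k+\frac{2}{5}) (k+\frac{11}{5}) / [(k+\frac{6}{5}) (k+1)] - rational in k. x = -\frac{1}{6}; t_0 = -2; negate the roots.

x = -\frac{1}{6} here; the reduced form reads 2F1, upper {\frac{2}{5}, \frac{11}{5}}, lower {\frac{6}{5}}, C = -2. Verdict: none (x = -\frac{1}{6}): each listed identity misses the multisets {\frac{2}{5}, \frac{11}{5}} ; {\frac{6}{5}}.


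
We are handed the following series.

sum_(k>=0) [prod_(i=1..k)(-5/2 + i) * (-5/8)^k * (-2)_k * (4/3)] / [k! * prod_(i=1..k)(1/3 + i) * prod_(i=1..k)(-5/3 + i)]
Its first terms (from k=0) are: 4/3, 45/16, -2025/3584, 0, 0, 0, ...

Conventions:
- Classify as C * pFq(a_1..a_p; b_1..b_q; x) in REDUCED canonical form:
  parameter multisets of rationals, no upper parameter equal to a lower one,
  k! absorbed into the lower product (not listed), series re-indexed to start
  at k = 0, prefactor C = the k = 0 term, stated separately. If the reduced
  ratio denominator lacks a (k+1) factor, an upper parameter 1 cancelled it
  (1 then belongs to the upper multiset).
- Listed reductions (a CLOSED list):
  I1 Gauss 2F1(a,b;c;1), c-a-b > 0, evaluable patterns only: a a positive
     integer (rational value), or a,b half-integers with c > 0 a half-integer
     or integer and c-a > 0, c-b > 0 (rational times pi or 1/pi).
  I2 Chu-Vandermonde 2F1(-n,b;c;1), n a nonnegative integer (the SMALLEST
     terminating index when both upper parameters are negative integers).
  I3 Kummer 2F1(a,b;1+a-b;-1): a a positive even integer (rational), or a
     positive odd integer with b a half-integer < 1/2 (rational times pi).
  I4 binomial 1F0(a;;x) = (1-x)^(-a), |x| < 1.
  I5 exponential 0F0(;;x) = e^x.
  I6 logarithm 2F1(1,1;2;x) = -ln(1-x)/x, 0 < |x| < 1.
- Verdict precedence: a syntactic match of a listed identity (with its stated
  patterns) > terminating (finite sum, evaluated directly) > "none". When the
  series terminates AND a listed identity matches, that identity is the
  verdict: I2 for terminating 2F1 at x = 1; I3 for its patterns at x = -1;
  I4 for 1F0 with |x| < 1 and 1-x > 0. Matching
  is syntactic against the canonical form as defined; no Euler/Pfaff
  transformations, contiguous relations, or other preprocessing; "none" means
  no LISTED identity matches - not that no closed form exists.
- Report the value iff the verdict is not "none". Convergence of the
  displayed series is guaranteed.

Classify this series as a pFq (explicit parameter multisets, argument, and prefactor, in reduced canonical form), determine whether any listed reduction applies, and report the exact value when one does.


This is 4/3 * 2F2(-2, -3/2; -2/3, 4/3; -5/8) in reduced canonical form. Verdict: terminating - upper parameter -2 makes this a finite sum (last index 2), evaluated exactly. Value: 38501/10752.

Key step: t_0 = 4/3 here, and the lower running product (prefactor 4/3) is a rising factorial.
Adjacent-term ratio: r(k) = (-5/8) * (k-2) (k-3/2) / [(k-2/3) (k+4/3) (k+1)] - rational; roots negated = parameters, x = (-5/8), C = 4/3.


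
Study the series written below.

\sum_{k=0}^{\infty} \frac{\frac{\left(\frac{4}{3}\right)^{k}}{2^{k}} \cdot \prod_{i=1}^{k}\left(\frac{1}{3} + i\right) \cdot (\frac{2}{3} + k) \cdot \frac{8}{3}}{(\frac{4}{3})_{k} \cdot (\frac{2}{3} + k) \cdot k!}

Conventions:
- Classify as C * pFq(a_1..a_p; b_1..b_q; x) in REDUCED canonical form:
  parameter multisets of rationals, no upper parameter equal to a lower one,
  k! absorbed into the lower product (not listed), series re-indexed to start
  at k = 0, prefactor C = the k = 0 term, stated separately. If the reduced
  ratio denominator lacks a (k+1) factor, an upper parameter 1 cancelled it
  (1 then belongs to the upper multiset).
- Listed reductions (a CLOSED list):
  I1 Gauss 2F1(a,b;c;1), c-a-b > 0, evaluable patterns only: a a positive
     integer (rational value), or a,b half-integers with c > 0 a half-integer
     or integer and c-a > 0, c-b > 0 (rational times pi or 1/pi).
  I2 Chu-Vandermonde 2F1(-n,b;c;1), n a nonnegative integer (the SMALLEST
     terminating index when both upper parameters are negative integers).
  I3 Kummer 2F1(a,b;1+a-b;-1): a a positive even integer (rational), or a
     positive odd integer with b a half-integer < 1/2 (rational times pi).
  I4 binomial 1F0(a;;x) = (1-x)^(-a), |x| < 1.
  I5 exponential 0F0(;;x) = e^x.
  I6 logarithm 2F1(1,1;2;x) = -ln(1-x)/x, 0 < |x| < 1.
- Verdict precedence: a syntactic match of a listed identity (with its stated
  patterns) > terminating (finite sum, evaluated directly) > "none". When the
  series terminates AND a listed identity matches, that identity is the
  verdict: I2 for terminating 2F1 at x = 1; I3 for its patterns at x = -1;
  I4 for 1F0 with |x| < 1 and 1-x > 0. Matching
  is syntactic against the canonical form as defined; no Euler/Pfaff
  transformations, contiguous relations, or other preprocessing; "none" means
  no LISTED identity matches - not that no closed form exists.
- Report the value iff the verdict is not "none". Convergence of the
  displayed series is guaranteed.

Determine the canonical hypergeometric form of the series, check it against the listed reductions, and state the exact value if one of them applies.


This is \frac{8}{3} * 0F0(-; -; \frac{2}{3}) in reduced canonical form. Verdict: the exponential series (I5) matches (the 0F0 exponential series at x = \frac{2}{3}). Hence: \frac{8}{3} \cdot e^{\frac{2}{3}}.

Key step: with t_0 = \frac{8}{3}, the parameter 4/3 appears in both the upper and lower lists and cancels (alongside the other common factor).
Adjacent-term ratio: r(k) = \frac{2}{3} * 1 / [(k+1)] - poly over poly, x = \frac{2}{3} from leading terms; C = \frac{8}{3} at k = 0.


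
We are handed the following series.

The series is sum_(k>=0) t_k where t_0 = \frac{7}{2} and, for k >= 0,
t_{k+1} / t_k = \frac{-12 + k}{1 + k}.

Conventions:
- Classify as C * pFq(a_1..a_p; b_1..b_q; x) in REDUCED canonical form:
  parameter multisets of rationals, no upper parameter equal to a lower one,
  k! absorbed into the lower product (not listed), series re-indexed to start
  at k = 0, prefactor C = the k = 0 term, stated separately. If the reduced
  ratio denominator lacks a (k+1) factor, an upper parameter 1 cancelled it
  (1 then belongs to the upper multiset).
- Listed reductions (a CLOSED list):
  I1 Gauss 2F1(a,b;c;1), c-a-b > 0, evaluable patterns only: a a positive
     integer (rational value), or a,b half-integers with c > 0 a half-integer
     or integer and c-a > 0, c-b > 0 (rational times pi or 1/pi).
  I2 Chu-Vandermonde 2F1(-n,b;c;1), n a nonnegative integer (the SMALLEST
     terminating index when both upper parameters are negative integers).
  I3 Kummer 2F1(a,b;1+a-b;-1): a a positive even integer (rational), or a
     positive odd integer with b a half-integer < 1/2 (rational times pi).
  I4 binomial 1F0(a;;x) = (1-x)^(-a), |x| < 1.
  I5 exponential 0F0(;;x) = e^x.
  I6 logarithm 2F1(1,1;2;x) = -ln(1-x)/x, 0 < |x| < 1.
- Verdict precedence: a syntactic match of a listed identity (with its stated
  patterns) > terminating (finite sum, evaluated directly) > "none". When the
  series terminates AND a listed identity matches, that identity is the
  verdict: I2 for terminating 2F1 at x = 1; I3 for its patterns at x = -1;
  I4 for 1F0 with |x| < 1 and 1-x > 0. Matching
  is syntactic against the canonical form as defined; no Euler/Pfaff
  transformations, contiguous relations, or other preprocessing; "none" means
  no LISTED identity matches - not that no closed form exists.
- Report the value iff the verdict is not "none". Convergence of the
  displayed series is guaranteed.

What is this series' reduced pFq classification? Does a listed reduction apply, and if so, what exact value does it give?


Classification (C = \frac{7}{2}): 1F0 with upper {-12}, lower {-}, argument x = 1. Verdict: terminating - no listed pattern fits, but -12 in the upper list cuts the series at k = 12; direct evaluation. Sum: 0.

The tell: from the first term \frac{7}{2}: roots of the ratio polynomials (C = 7/2) are the negated parameters.
Ratio: r(k) = 1 * (k-12) / [(k+1)] ; factor over Q: parameters, x = 1, and C = \frac{7}{2}.


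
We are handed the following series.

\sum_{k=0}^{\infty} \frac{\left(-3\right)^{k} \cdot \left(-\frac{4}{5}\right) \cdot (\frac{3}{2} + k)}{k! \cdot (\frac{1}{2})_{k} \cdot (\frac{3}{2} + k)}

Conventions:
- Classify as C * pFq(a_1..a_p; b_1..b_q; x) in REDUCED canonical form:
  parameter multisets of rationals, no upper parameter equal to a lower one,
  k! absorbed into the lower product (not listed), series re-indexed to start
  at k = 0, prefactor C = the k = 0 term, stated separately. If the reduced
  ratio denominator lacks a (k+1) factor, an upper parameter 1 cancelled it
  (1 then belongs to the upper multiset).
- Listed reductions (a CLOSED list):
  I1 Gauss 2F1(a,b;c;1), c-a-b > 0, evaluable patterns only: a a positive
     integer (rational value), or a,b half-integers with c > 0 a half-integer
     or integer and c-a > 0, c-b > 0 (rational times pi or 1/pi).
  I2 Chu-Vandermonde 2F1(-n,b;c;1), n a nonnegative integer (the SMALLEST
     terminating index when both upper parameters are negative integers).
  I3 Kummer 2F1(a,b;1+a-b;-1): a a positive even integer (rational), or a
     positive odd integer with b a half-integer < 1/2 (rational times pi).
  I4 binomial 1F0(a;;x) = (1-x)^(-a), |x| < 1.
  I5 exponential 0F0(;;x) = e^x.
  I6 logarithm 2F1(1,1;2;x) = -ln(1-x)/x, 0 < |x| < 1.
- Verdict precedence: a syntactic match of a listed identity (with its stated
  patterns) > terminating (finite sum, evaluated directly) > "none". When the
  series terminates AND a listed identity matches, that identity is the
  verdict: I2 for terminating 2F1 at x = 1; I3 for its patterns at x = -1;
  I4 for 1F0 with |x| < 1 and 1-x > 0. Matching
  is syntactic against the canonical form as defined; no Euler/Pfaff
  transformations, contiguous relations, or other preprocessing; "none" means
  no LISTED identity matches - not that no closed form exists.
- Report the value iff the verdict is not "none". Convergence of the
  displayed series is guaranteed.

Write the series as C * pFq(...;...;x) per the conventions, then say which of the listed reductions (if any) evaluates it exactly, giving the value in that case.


Canonical form: C = -\frac{4}{5} times 0F1 with upper {-}, lower {\frac{1}{2}}, x = -3. Verdict: none. A 0F1 with upper {-} fits none of I1-I6 at x = -3; the sum runs forever.

Structural cue: x = -3 and striking the common factor k + 3/2 reduces the term (C = -4/5, x = -3).
Adjacent-term ratio: r(k) = -3 * 1 / [(k+\frac{1}{2}) (k+1)] - rational in k, leading ratio -3; with t_0 = -\frac{4}{5}, classification follows.


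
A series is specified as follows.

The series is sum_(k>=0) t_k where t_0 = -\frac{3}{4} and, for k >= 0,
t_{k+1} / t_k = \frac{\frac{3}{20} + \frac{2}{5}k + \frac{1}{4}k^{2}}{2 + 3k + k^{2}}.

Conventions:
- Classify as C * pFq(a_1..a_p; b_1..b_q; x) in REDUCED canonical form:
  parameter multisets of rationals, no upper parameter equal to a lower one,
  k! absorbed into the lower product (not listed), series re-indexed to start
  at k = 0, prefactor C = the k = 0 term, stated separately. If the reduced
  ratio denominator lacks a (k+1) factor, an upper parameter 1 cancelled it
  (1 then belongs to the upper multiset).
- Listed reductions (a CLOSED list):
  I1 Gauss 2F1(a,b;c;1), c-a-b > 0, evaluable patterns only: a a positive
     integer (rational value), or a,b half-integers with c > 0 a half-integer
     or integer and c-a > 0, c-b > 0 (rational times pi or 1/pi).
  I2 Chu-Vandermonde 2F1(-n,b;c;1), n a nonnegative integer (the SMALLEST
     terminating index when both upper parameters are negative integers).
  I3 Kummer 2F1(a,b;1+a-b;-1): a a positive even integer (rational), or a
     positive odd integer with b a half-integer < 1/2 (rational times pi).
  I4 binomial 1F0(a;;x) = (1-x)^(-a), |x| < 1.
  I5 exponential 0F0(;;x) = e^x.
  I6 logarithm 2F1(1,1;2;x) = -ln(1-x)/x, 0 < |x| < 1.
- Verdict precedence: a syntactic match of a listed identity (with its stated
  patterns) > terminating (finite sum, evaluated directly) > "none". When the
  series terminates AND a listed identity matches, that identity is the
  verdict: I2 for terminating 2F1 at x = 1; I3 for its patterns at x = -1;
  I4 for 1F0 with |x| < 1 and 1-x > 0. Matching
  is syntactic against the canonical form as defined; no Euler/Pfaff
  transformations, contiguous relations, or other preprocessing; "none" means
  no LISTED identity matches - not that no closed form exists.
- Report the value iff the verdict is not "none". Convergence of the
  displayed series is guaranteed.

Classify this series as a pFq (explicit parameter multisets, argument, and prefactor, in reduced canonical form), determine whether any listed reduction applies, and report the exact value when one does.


Reduced: x = \frac{1}{4}, 2F1, upper = {\frac{3}{5}, 1}, lower = {2}, C = -\frac{3}{4}. Verdict: none. A 2F1 with upper {\frac{3}{5}, 1} fits none of I1-I6 at x = \frac{1}{4}; the sum runs forever.

First insight: with t_0 = -\frac{3}{4}, roots of the ratio polynomials (C = -3/4) are the negated parameters.
Term ratio: r(k) = \frac{1}{4} * (k+\frac{3}{5}) (k+1) / [(k+2) (k+1)] ; factor over Q: parameters, x = \frac{1}{4}, and C = -\frac{3}{4}.


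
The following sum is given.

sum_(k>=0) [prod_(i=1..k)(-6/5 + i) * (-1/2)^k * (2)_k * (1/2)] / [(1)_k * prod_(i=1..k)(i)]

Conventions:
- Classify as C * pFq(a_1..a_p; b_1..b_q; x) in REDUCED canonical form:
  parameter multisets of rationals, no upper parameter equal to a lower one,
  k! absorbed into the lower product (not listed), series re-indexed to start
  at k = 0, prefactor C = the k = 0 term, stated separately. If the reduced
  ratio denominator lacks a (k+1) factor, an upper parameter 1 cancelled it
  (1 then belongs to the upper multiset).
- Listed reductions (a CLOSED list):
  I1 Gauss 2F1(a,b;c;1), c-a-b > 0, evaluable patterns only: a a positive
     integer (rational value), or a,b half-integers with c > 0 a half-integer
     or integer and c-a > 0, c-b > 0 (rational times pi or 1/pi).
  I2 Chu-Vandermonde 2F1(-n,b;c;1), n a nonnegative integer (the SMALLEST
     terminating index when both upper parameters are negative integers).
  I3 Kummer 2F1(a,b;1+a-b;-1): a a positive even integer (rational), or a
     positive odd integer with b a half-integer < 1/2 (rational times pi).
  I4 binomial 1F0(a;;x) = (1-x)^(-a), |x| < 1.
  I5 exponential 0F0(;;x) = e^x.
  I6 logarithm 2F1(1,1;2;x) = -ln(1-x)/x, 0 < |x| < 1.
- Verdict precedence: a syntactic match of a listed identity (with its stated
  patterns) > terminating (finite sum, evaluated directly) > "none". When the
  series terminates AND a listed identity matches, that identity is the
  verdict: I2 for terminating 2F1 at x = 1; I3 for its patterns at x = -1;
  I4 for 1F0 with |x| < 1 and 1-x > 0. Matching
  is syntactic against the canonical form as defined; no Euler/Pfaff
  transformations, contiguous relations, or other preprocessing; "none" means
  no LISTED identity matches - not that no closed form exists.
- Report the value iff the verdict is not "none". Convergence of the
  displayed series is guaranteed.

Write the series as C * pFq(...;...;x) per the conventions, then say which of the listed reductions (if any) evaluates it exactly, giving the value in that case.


The series (x = -1/2) is 2F1: upper {-1/5, 2}, lower {1}, prefactor 1/2. Verdict: none - at argument -1/2 the multisets {-1/5, 2} ; {1} match no listed identity.

Key step: t_0 being 1/2, the running product (prefactor 1/2) telescopes to a rising factorial.
Adjacent-term ratio: r(k) = (-1/2) * (k-1/5) (k+2) / [(k+1) (k+1)] - rational in k. x = (-1/2); t_0 = 1/2; negate the roots.


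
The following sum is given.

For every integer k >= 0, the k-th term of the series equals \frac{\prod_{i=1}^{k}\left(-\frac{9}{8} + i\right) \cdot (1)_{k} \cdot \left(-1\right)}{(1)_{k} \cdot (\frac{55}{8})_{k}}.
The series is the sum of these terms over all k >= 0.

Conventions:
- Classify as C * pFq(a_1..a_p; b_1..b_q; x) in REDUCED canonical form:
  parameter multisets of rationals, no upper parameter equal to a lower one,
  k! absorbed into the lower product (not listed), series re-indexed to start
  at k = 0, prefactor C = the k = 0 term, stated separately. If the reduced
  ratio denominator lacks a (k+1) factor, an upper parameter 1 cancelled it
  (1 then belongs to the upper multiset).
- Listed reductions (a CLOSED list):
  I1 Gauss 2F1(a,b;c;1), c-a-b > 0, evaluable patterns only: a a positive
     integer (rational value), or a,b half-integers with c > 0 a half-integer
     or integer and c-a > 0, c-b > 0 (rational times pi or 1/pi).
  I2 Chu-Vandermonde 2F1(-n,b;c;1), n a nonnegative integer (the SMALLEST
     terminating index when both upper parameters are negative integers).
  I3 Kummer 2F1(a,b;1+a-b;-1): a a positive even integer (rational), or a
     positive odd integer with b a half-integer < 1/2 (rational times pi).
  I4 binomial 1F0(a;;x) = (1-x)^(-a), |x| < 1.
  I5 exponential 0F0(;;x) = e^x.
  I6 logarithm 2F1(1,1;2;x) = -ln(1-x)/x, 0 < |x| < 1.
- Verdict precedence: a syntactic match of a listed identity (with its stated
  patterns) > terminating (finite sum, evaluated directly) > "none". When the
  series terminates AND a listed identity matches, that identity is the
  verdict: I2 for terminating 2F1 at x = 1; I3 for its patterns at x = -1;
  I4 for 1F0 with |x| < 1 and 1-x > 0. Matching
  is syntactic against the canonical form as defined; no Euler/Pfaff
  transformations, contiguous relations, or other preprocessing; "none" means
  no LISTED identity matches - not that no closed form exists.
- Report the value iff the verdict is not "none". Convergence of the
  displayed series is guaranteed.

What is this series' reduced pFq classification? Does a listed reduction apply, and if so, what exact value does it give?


Classification (C = -1): 2F1 with upper {-\frac{1}{8}, 1}, lower {\frac{55}{8}}, argument x = 1. Verdict (x = 1): the Gauss summation I1 applies (x = 1: the Gamma ratio telescopes since c-a-b = 6 > 0 and a = 1 in Z>0). Its exact value is -\frac{47}{48}.

Structural cue: x = 1 and (1)_k (C = -1) is k! itself.
Consecutive-term ratio: r(k) = 1 * (k-\frac{1}{8}) (k+1) / [(k+\frac{55}{8}) (k+1)] - rational in k, leading ratio 1; with t_0 = -1, classification follows.


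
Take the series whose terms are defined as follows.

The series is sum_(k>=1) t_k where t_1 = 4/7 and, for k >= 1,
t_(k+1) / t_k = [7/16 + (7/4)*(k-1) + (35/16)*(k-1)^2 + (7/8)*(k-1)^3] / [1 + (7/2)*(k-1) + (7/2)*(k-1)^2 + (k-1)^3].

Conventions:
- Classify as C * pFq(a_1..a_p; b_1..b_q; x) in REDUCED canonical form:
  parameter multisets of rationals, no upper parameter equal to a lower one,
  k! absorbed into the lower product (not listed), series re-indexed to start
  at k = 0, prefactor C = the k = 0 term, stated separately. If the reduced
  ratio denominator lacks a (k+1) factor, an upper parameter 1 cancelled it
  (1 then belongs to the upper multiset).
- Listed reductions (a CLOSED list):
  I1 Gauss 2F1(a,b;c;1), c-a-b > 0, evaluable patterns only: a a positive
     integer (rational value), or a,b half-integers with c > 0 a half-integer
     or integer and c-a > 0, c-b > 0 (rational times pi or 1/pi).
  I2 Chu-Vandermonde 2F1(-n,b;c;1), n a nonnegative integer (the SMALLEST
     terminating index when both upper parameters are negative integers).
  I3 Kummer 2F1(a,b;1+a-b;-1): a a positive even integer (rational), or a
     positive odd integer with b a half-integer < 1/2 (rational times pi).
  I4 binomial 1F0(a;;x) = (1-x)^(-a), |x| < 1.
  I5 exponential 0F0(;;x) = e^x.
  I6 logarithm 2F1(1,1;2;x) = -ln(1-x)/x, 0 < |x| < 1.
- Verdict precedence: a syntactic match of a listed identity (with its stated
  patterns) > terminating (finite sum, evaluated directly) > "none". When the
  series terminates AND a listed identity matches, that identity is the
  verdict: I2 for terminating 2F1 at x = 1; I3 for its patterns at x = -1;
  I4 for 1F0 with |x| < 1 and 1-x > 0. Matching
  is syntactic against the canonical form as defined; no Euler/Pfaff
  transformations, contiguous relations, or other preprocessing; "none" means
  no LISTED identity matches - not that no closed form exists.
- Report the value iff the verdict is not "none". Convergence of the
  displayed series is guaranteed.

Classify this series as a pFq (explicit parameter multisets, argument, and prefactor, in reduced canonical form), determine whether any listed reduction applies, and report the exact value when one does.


Key observation: x = (7/8) and cancel k + 1/2 from the displayed ratio first; then C = 4/7, x = 7/8.
Step ratio: r(k) = (7/8) * (k+1) (k+1) / [(k+2) (k+1)] ; factor over Q: parameters, x = (7/8), and C = 4/7.

With C = 4/7: the canonical form is 2F1(1, 1; 2; 7/8). Verdict: the I6 logarithm reduction matches (the logarithm: parameters (1,1;2), x = 7/8). Exact value: (-32/49) * ln(1/8).


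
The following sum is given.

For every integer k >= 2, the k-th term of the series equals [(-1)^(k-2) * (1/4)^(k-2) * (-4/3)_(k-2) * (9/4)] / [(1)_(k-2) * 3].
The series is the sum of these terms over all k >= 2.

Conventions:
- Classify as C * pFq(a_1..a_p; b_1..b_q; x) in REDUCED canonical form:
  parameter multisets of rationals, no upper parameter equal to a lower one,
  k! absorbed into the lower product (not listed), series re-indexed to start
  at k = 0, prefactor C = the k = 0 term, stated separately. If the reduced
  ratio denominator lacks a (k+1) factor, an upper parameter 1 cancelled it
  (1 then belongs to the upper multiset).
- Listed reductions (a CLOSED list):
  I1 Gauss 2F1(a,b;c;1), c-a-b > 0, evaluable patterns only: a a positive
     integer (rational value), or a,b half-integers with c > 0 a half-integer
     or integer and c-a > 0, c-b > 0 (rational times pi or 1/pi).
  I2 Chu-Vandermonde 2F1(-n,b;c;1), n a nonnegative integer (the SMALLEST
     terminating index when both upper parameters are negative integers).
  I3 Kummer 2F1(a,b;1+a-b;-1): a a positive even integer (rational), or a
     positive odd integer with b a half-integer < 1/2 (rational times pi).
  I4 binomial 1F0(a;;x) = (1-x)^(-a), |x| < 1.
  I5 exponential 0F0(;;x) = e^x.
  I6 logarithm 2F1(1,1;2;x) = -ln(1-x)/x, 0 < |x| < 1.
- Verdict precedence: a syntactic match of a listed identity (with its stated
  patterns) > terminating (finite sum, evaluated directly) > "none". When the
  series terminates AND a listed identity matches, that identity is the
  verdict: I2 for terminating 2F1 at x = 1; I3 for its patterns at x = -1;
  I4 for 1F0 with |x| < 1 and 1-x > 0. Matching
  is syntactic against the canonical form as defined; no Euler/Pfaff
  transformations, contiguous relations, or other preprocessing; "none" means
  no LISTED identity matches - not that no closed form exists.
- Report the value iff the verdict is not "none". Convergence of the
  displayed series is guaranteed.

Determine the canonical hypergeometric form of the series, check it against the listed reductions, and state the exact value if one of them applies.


Reduced: x = -1/4, 1F0, upper = {-4/3}, lower = {-}, C = 3/4. Verdict: the binomial series (I4) matches (the 1F0 binomial series: exponent 4/3, x = -1/4). Exact value: (3/4) * (5/4)^(4/3).

Structural cue: with t_0 = 3/4, the constant factors (C = 3/4, x = -1/4) combine into one prefactor.
Consecutive-term ratio: r(k) = (-1/4) * (k-4/3) / [(k+1)] - rational in k. x = (-1/4); t_0 = 3/4; negate the roots.


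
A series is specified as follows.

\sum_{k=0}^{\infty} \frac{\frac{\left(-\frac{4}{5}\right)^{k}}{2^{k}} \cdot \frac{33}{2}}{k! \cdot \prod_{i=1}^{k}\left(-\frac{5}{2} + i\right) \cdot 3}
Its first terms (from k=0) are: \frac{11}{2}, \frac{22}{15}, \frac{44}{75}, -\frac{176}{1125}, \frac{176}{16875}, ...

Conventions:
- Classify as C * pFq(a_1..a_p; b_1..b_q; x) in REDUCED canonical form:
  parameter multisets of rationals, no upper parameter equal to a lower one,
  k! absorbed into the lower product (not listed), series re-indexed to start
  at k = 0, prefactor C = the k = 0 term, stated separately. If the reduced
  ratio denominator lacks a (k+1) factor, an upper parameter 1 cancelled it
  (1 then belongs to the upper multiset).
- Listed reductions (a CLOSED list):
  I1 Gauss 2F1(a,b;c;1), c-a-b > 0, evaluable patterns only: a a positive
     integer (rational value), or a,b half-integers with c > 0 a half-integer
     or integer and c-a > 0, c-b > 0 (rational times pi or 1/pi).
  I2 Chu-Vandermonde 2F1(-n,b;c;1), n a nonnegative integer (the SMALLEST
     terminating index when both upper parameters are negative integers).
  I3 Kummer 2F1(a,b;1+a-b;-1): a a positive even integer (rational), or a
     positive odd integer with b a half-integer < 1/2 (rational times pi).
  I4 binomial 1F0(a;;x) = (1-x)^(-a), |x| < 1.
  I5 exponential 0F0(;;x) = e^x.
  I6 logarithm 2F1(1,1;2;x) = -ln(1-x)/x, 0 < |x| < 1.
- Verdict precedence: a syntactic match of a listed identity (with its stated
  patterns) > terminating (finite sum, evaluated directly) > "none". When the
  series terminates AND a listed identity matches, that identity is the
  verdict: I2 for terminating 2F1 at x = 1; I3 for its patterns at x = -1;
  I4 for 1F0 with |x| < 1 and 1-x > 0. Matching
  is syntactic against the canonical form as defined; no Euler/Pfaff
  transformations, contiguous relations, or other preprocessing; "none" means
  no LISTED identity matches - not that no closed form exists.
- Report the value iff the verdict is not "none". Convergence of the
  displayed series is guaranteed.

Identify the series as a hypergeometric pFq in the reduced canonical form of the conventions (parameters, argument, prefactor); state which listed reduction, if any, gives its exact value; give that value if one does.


Classification (C = \frac{11}{2}): 0F1 with upper {-}, lower {-\frac{3}{2}}, argument x = -\frac{2}{5}. Verdict: none. Every listed pattern misses the 0F1 form at -\frac{2}{5}, upper {-}.

Structural cue: x = -\frac{2}{5} and the constant factors (C = 11/2) combine into one prefactor.
Step ratio: r(k) = -\frac{2}{5} * 1 / [(k-\frac{3}{2}) (k+1)] - poly over poly, x = -\frac{2}{5} from leading terms; C = \frac{11}{2} at k = 0.


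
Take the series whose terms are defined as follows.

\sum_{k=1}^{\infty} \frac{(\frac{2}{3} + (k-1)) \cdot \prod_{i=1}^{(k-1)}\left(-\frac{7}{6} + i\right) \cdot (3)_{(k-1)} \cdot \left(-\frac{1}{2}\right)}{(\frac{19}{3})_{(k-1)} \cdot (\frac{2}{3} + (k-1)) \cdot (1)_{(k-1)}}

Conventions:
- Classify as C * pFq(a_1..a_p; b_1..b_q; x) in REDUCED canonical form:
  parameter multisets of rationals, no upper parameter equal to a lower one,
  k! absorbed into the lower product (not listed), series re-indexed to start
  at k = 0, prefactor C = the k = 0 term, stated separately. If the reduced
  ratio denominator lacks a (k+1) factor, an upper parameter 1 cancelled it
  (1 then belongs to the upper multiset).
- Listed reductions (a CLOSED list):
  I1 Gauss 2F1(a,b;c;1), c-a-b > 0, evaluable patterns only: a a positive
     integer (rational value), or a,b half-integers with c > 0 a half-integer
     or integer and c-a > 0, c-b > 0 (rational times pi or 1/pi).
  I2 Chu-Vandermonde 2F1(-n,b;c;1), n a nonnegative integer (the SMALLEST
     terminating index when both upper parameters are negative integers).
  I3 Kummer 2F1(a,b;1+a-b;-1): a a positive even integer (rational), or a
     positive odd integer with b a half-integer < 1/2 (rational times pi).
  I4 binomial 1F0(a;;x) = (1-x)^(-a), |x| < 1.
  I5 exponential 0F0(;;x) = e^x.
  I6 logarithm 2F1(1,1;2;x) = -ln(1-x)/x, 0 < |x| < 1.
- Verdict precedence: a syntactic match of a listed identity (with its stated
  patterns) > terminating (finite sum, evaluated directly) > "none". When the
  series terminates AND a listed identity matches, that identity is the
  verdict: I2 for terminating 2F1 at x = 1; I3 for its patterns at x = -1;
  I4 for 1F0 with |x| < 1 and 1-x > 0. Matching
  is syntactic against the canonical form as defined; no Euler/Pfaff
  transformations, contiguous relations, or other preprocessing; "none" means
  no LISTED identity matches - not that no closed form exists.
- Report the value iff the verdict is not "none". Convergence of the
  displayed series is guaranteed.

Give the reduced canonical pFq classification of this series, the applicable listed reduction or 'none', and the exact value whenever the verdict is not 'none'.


With C = -\frac{1}{2}: the canonical form is 2F1(-\frac{1}{6}, 3; \frac{19}{3}; 1). Verdict: this is Gauss's theorem (I1) (x = 1: the Gamma ratio telescopes since c-a-b = 7/2 > 0 and a = 3 in Z>0). Exact value: -\frac{8320}{18711}.

The tell: t_0 being -\frac{1}{2}, striking the common factor k + 2/3 reduces the term (C = -1/2, x = 1).
Ratio: r(k) = 1 * (k-\frac{1}{6}) (k+3) / [(k+\frac{19}{3}) (k+1)] - poly over poly, x = 1 from leading terms; C = -\frac{1}{2} at k = 0.


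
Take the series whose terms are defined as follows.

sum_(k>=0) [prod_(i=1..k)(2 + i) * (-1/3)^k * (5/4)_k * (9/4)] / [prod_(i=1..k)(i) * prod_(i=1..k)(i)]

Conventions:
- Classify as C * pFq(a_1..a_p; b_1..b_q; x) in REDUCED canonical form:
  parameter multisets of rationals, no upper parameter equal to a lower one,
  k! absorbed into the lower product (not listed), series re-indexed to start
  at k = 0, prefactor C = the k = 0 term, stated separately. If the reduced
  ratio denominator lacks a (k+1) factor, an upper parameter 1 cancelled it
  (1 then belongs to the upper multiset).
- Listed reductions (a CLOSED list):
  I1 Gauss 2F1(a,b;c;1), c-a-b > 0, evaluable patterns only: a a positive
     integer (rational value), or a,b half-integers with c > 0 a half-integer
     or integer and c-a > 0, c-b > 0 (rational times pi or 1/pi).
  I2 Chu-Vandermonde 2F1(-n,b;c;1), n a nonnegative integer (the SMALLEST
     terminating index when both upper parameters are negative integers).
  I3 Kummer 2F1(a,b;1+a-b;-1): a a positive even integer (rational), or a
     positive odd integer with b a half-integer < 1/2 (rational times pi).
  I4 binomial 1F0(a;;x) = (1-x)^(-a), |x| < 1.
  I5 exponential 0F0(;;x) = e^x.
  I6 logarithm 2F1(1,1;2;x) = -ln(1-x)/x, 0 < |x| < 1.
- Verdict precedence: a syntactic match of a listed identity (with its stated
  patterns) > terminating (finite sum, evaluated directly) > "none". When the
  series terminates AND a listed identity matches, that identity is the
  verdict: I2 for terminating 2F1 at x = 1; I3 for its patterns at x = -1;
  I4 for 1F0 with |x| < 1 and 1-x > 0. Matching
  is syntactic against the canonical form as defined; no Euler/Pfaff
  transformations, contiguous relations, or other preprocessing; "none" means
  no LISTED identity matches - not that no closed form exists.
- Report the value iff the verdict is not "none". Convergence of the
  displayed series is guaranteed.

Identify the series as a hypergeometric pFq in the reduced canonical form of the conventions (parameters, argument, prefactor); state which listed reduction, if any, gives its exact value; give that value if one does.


Key step: x = (-1/3) and the lower running product (C = 9/4, x = -1/3) is a rising factorial.
Term ratio: r(k) = (-1/3) * (k+5/4) (k+3) / [(k+1) (k+1)] ; factor over Q: parameters, x = (-1/3), and C = 9/4.

Classification (C = 9/4): 2F1 with upper {5/4, 3}, lower {1}, argument x = -1/3. Verdict: none. A 2F1 with upper {5/4, 3} fits none of I1-I6 at x = -1/3; the sum runs forever.


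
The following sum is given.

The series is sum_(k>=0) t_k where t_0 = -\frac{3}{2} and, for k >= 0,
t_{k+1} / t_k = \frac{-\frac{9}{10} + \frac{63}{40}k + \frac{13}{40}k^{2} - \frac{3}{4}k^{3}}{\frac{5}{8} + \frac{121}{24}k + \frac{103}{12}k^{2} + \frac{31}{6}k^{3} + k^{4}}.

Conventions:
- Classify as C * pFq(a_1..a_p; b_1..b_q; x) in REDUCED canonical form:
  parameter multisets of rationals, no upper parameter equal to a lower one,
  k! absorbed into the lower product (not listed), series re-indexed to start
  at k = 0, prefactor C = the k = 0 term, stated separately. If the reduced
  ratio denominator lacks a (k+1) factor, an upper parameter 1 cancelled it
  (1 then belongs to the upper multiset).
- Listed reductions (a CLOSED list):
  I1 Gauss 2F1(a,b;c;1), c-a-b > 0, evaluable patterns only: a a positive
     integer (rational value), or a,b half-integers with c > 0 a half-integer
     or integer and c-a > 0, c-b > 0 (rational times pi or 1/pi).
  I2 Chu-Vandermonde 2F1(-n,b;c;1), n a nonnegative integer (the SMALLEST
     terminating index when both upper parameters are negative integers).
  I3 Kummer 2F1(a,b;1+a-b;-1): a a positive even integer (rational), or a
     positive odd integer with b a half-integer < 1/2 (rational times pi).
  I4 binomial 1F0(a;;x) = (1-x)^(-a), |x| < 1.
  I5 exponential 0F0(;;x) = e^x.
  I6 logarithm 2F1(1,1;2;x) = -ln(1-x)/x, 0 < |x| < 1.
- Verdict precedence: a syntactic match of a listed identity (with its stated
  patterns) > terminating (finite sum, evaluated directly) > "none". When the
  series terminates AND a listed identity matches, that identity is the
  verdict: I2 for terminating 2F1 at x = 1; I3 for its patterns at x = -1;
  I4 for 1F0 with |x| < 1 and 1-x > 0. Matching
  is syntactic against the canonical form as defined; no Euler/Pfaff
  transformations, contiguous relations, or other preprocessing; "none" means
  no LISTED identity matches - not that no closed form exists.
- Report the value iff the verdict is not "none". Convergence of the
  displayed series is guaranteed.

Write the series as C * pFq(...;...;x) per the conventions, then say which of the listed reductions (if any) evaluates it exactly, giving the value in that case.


This is -\frac{3}{2} * 2F2(-\frac{4}{3}, -\frac{3}{5}; \frac{1}{6}, \frac{5}{2}; -\frac{3}{4}) in reduced canonical form. Verdict: none. Every listed pattern misses the 2F2 form at -\frac{3}{4}, upper {-\frac{4}{3}, -\frac{3}{5}}.

First insight: t_0 being -\frac{3}{2}, the ratio is unreduced: k + 3/2 divides both sides (C = -3/2).
Ratio: r(k) = -\frac{3}{4} * (k-\frac{4}{3}) (k-\frac{3}{5}) / [(k+\frac{1}{6}) (k+\frac{5}{2}) (k+1)] - poly over poly, x = -\frac{3}{4} from leading terms; C = -\frac{3}{2} at k = 0.
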